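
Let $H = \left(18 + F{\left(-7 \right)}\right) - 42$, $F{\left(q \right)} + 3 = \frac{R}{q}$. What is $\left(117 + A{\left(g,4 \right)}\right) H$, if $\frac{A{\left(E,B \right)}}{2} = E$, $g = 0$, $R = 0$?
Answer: $-3159$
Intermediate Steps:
$F{\left(q \right)} = -3$ ($F{\left(q \right)} = -3 + \frac{0}{q} = -3 + 0 = -3$)
$A{\left(E,B \right)} = 2 E$
$H = -27$ ($H = \left(18 - 3\right) - 42 = 15 - 42 = -27$)
$\left(117 + A{\left(g,4 \right)}\right) H = \left(117 + 2 \cdot 0\right) \left(-27\right) = \left(117 + 0\right) \left(-27\right) = 117 \left(-27\right) = -3159$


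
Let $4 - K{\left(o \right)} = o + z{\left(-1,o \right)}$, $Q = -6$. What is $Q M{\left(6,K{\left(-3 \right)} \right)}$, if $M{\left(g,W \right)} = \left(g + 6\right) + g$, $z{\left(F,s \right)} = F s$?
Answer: $-108$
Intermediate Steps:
$K{\left(o \right)} = 4$ ($K{\left(o \right)} = 4 - \left(o - o\right) = 4 - 0 = 4 + 0 = 4$)
$M{\left(g,W \right)} = 6 + 2 g$ ($M{\left(g,W \right)} = \left(6 + g\right) + g = 6 + 2 g$)
$Q M{\left(6,K{\left(-3 \right)} \right)} = - 6 \left(6 + 2 \cdot 6\right) = - 6 \left(6 + 12\right) = \left(-6\right) 18 = -108$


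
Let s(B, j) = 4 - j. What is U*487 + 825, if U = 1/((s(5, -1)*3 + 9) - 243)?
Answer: 180188/219 ≈ 822.78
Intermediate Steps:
U = -1/219 (U = 1/(((4 - 1*(-1))*3 + 9) - 243) = 1/(((4 + 1)*3 + 9) - 243) = 1/((5*3 + 9) - 243) = 1/((15 + 9) - 243) = 1/(24 - 243) = 1/(-219) = -1/219 ≈ -0.0045662)
U*487 + 825 = -1/219*487 + 825 = -487/219 + 825 = 180188/219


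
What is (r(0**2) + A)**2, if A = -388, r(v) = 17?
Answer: 137641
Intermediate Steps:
(r(0**2) + A)**2 = (17 - 388)**2 = (-371)**2 = 137641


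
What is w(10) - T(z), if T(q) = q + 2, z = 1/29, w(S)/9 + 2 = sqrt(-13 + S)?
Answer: -581/29 + 9*I*sqrt(3) ≈ -20.034 + 15.588*I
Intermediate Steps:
w(S) = -18 + 9*sqrt(-13 + S)
z = 1/29 ≈ 0.034483
T(q) = 2 + q
w(10) - T(z) = (-18 + 9*sqrt(-13 + 10)) - (2 + 1/29) = (-18 + 9*sqrt(-3)) - 1*59/29 = (-18 + 9*(I*sqrt(3))) - 59/29 = (-18 + 9*I*sqrt(3)) - 59/29 = -581/29 + 9*I*sqrt(3)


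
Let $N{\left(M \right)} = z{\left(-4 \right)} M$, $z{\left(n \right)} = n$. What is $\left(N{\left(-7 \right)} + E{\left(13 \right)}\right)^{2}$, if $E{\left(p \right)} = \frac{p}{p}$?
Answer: $841$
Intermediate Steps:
$E{\left(p \right)} = 1$
$N{\left(M \right)} = - 4 M$
$\left(N{\left(-7 \right)} + E{\left(13 \right)}\right)^{2} = \left(\left(-4\right) \left(-7\right) + 1\right)^{2} = \left(28 + 1\right)^{2} = 29^{2} = 841$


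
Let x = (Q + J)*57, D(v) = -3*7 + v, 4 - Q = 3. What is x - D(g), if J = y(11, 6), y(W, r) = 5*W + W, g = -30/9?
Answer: 11530/3 ≈ 3843.3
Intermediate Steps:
Q = 1 (Q = 4 - 1*3 = 4 - 3 = 1)
g = -10/3 (g = -30*⅑ = -10/3 ≈ -3.3333)
y(W, r) = 6*W
D(v) = -21 + v
J = 66 (J = 6*11 = 66)
x = 3819 (x = (1 + 66)*57 = 67*57 = 3819)
x - D(g) = 3819 - (-21 - 10/3) = 3819 - 1*(-73/3) = 3819 + 73/3 = 11530/3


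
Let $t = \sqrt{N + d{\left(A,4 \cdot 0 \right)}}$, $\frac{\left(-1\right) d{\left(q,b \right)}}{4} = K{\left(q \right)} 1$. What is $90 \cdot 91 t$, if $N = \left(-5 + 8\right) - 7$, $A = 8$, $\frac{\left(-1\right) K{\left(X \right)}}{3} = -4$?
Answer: $16380 i \sqrt{13} \approx 59059.0 i$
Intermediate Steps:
$K{\left(X \right)} = 12$ ($K{\left(X \right)} = \left(-3\right) \left(-4\right) = 12$)
$d{\left(q,b \right)} = -48$ ($d{\left(q,b \right)} = - 4 \cdot 12 \cdot 1 = \left(-4\right) 12 = -48$)
$N = -4$ ($N = 3 - 7 = -4$)
$t = 2 i \sqrt{13}$ ($t = \sqrt{-4 - 48} = \sqrt{-52} = 2 i \sqrt{13} \approx 7.2111 i$)
$90 \cdot 91 t = 90 \cdot 91 \cdot 2 i \sqrt{13} = 8190 \cdot 2 i \sqrt{13} = 16380 i \sqrt{13}$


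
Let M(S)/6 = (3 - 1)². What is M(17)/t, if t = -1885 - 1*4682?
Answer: -8/2189 ≈ -0.0036546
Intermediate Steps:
M(S) = 24 (M(S) = 6*(3 - 1)² = 6*2² = 6*4 = 24)
t = -6567 (t = -1885 - 4682 = -6567)
M(17)/t = 24/(-6567) = 24*(-1/6567) = -8/2189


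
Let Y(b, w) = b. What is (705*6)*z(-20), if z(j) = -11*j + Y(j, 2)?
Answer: 846000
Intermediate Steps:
z(j) = -10*j (z(j) = -11*j + j = -10*j)
(705*6)*z(-20) = (705*6)*(-10*(-20)) = 4230*200 = 846000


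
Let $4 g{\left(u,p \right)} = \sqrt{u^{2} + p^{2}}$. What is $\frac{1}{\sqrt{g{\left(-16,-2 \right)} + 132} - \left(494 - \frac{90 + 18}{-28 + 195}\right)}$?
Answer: $\frac{1}{- \frac{82390}{167} + \sqrt{132 + \frac{\sqrt{65}}{2}}} \approx -0.002076$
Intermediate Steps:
$g{\left(u,p \right)} = \frac{\sqrt{p^{2} + u^{2}}}{4}$ ($g{\left(u,p \right)} = \frac{\sqrt{u^{2} + p^{2}}}{4} = \frac{\sqrt{p^{2} + u^{2}}}{4}$)
$\frac{1}{\sqrt{g{\left(-16,-2 \right)} + 132} - \left(494 - \frac{90 + 18}{-28 + 195}\right)} = \frac{1}{\sqrt{\frac{\sqrt{\left(-2\right)^{2} + \left(-16\right)^{2}}}{4} + 132} - \left(494 - \frac{90 + 18}{-28 + 195}\right)} = \frac{1}{\sqrt{\frac{\sqrt{4 + 256}}{4} + 132} - \left(494 - \frac{108}{167}\right)} = \frac{1}{\sqrt{\frac{\sqrt{260}}{4} + 132} + \left(108 \cdot \frac{1}{167} - 494\right)} = \frac{1}{\sqrt{\frac{2 \sqrt{65}}{4} + 132} + \left(\frac{108}{167} - 494\right)} = \frac{1}{\sqrt{\frac{\sqrt{65}}{2} + 132} - \frac{82390}{167}} = \frac{1}{\sqrt{132 + \frac{\sqrt{65}}{2}} - \frac{82390}{167}} = \frac{1}{- \frac{82390}{167} + \sqrt{132 + \frac{\sqrt{65}}{2}}}$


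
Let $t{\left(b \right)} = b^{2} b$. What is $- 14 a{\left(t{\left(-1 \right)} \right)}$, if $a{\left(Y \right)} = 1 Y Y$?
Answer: $-14$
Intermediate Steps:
$t{\left(b \right)} = b^{3}$
$a{\left(Y \right)} = Y^{2}$ ($a{\left(Y \right)} = Y Y = Y^{2}$)
$- 14 a{\left(t{\left(-1 \right)} \right)} = - 14 \left(\left(-1\right)^{3}\right)^{2} = - 14 \left(-1\right)^{2} = \left(-14\right) 1 = -14$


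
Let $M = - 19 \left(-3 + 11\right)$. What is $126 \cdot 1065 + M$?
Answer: $134038$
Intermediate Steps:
$M = -152$ ($M = \left(-19\right) 8 = -152$)
$126 \cdot 1065 + M = 126 \cdot 1065 - 152 = 134190 - 152 = 134038$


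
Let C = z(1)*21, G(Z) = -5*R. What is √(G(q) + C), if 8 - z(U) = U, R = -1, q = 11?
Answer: 2*√38 ≈ 12.329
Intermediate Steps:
z(U) = 8 - U
G(Z) = 5 (G(Z) = -5*(-1) = 5)
C = 147 (C = (8 - 1*1)*21 = (8 - 1)*21 = 7*21 = 147)
√(G(q) + C) = √(5 + 147) = √152 = 2*√38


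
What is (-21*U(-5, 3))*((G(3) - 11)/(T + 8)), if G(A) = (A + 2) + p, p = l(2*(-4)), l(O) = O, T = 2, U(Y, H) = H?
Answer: 441/5 ≈ 88.200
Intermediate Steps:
p = -8 (p = 2*(-4) = -8)
G(A) = -6 + A (G(A) = (A + 2) - 8 = (2 + A) - 8 = -6 + A)
(-21*U(-5, 3))*((G(3) - 11)/(T + 8)) = (-21*3)*(((-6 + 3) - 11)/(2 + 8)) = -63*(-3 - 11)/10 = -(-882)/10 = -63*(-7/5) = 441/5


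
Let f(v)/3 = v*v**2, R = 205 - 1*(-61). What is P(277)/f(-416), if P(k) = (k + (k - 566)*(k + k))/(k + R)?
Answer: 159829/117273821184 ≈ 1.3629e-6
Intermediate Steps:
R = 266 (R = 205 + 61 = 266)
P(k) = (k + 2*k*(-566 + k))/(266 + k) (P(k) = (k + (k - 566)*(k + k))/(k + 266) = (k + (-566 + k)*(2*k))/(266 + k) = (k + 2*k*(-566 + k))/(266 + k))
f(v) = 3*v**3 (f(v) = 3*(v*v**2) = 3*v**3)
P(277)/f(-416) = (277*(-1131 + 2*277)/(266 + 277))/((3*(-416)**3)) = (277*(-1131 + 554)/543)/((3*(-71991296))) = (277*(1/543)*(-577))/(-215973888) = -159829/543*(-1/215973888) = 159829/117273821184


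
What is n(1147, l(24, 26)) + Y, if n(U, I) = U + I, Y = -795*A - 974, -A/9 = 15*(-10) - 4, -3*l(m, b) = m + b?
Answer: -3305141/3 ≈ -1.1017e+6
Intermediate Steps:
l(m, b) = -b/3 - m/3 (l(m, b) = -(m + b)/3 = -(b + m)/3 = -b/3 - m/3)
A = 1386 (A = -9*(15*(-10) - 4) = -9*(-150 - 4) = -9*(-154) = 1386)
Y = -1102844 (Y = -795*1386 - 974 = -1101870 - 974 = -1102844)
n(U, I) = I + U
n(1147, l(24, 26)) + Y = ((-⅓*26 - ⅓*24) + 1147) - 1102844 = ((-26/3 - 8) + 1147) - 1102844 = (-50/3 + 1147) - 1102844 = 3391/3 - 1102844 = -3305141/3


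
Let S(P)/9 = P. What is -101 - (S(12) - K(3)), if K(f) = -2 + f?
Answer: -208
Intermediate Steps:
S(P) = 9*P
-101 - (S(12) - K(3)) = -101 - (9*12 - (-2 + 3)) = -101 - (108 - 1*1) = -101 - (108 - 1) = -101 - 1*107 = -101 - 107 = -208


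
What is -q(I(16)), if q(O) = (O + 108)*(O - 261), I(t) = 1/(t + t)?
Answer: 28869407/1024 ≈ 28193.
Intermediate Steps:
I(t) = 1/(2*t)
q(O) = (-261 + O)*(108 + O) (q(O) = (108 + O)*(-261 + O) = (-261 + O)*(108 + O))
-q(I(16)) = -(-28188 + ((½)/16)² - 153/(2*16)) = -(-28188 + ((½)*(1/16))² - 153/(2*16)) = -(-28188 + (1/32)² - 153*1/32) = -(-28188 + 1/1024 - 153/32) = -1*(-28869407/1024) = 28869407/1024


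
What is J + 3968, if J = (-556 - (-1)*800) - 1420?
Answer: 2792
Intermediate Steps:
J = -1176 (J = (-556 - 1*(-800)) - 1420 = (-556 + 800) - 1420 = 244 - 1420 = -1176)
J + 3968 = -1176 + 3968 = 2792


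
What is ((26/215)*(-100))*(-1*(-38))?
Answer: -19760/43 ≈ -459.53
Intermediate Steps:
((26/215)*(-100))*(-1*(-38)) = ((26*(1/215))*(-100))*38 = ((26/215)*(-100))*38 = -520/43*38 = -19760/43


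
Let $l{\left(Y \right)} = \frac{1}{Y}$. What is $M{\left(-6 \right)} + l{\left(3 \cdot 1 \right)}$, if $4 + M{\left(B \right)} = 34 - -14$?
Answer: $\frac{133}{3} \approx 44.333$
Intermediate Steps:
$M{\left(B \right)} = 44$ ($M{\left(B \right)} = -4 + \left(34 - -14\right) = -4 + \left(34 + 14\right) = -4 + 48 = 44$)
$M{\left(-6 \right)} + l{\left(3 \cdot 1 \right)} = 44 + \frac{1}{3 \cdot 1} = 44 + \frac{1}{3} = \frac{133}{3}$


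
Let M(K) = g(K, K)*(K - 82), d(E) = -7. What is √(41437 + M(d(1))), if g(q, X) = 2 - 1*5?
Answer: 2*√10426 ≈ 204.22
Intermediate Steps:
g(q, X) = -3 (g(q, X) = 2 - 5 = -3)
M(K) = 246 - 3*K (M(K) = -3*(K - 82) = -3*(-82 + K) = 246 - 3*K)
√(41437 + M(d(1))) = √(41437 + (246 - 3*(-7))) = √(41437 + (246 + 21)) = √(41437 + 267) = √41704 = 2*√10426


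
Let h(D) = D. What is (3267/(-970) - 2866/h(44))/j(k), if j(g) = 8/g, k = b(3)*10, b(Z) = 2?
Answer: -365471/2134 ≈ -171.26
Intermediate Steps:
k = 20 (k = 2*10 = 20)
(3267/(-970) - 2866/h(44))/j(k) = (3267/(-970) - 2866/44)/((8/20)) = (3267*(-1/970) - 2866*1/44)/((8*(1/20))) = (-3267/970 - 1433/22)/(2/5) = -365471/5335*5/2 = -365471/2134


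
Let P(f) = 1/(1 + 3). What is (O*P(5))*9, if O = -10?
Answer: -45/2 ≈ -22.500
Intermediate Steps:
P(f) = 1/4
(O*P(5))*9 = -10*1/4*9 = -5/2*9 = -45/2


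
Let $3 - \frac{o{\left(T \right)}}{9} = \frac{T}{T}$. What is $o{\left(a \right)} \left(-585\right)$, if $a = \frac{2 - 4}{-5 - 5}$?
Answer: $-10530$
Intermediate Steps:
$a = \frac{1}{5}$ ($a = - \frac{2}{-10} = \left(-2\right) \left(- \frac{1}{10}\right) = \frac{1}{5} \approx 0.2$)
$o{\left(T \right)} = 18$ ($o{\left(T \right)} = 27 - 9 \frac{T}{T} = 27 - 9 = 18$)
$o{\left(a \right)} \left(-585\right) = 18 \left(-585\right) = -10530$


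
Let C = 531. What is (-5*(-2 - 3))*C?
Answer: 13275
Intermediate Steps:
(-5*(-2 - 3))*C = -5*(-2 - 3)*531 = -5*(-5)*531 = 25*531 = 13275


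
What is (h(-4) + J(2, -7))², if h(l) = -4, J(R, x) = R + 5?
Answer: 9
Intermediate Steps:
J(R, x) = 5 + R
(h(-4) + J(2, -7))² = (-4 + (5 + 2))² = (-4 + 7)² = 3² = 9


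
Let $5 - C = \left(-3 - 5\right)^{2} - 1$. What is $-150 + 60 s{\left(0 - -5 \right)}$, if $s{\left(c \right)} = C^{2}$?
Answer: $201690$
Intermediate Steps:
$C = -58$ ($C = 5 - \left(\left(-3 - 5\right)^{2} - 1\right) = 5 - \left(\left(-8\right)^{2} - 1\right) = 5 - \left(64 - 1\right) = 5 - 63 = -58$)
$s{\left(c \right)} = 3364$ ($s{\left(c \right)} = \left(-58\right)^{2} = 3364$)
$-150 + 60 s{\left(0 - -5 \right)} = -150 + 60 \cdot 3364 = -150 + 201840 = 201690$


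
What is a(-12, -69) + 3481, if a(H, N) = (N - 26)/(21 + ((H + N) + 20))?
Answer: 27867/8 ≈ 3483.4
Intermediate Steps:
a(H, N) = (-26 + N)/(41 + H + N) (a(H, N) = (-26 + N)/(21 + (20 + H + N)) = (-26 + N)/(41 + H + N))
a(-12, -69) + 3481 = (-26 - 69)/(41 - 12 - 69) + 3481 = -95/(-40) + 3481 = -1/40*(-95) + 3481 = 19/8 + 3481 = 27867/8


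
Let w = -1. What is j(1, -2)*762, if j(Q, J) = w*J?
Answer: 1524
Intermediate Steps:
j(Q, J) = -J
j(1, -2)*762 = -1*(-2)*762 = 2*762 = 1524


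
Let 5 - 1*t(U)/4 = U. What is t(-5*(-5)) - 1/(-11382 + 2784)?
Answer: -687839/8598 ≈ -80.000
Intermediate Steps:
t(U) = 20 - 4*U
t(-5*(-5)) - 1/(-11382 + 2784) = (20 - (-20)*(-5)) - 1/(-11382 + 2784) = (20 - 4*25) - 1/(-8598) = (20 - 100) - 1*(-1/8598) = -80 + 1/8598 = -687839/8598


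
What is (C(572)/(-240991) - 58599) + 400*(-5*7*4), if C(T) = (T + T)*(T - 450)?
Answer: -27617467177/240991 ≈ -1.1460e+5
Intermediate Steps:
C(T) = 2*T*(-450 + T) (C(T) = (2*T)*(-450 + T) = 2*T*(-450 + T))
(C(572)/(-240991) - 58599) + 400*(-5*7*4) = ((2*572*(-450 + 572))/(-240991) - 58599) + 400*(-5*7*4) = ((2*572*122)*(-1/240991) - 58599) + 400*(-35*4) = (139568*(-1/240991) - 58599) + 400*(-140) = (-139568/240991 - 58599) - 56000 = -14121971177/240991 - 56000 = -27617467177/240991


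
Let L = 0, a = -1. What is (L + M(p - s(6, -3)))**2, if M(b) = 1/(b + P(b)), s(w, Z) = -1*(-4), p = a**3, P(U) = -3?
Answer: 1/64 ≈ 0.015625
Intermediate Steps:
p = -1 (p = (-1)**3 = -1)
s(w, Z) = 4
M(b) = 1/(-3 + b) (M(b) = 1/(b - 3) = 1/(-3 + b))
(L + M(p - s(6, -3)))**2 = (0 + 1/(-3 + (-1 - 1*4)))**2 = (0 + 1/(-3 + (-1 - 4)))**2 = (0 + 1/(-3 - 5))**2 = (0 + 1/(-8))**2 = (0 - 1/8)**2 = (-1/8)**2 = 1/64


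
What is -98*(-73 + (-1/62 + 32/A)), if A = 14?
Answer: 214879/31 ≈ 6931.6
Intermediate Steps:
-98*(-73 + (-1/62 + 32/A)) = -98*(-73 + (-1/62 + 32/14)) = -98*(-73 + (-1*1/62 + 32*(1/14))) = -98*(-73 + (-1/62 + 16/7)) = -98*(-73 + 985/434) = -98*(-30697/434) = 214879/31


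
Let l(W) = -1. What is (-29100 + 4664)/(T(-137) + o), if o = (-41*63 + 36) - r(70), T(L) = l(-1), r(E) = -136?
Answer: 6109/603 ≈ 10.131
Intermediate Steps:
T(L) = -1
o = -2411 (o = (-41*63 + 36) - 1*(-136) = (-2583 + 36) + 136 = -2547 + 136 = -2411)
(-29100 + 4664)/(T(-137) + o) = (-29100 + 4664)/(-1 - 2411) = -24436/(-2412) = -24436*(-1/2412) = 6109/603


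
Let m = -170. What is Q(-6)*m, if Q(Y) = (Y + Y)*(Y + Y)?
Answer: -24480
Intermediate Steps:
Q(Y) = 4*Y² (Q(Y) = (2*Y)*(2*Y) = 4*Y²)
Q(-6)*m = (4*(-6)²)*(-170) = (4*36)*(-170) = 144*(-170) = -24480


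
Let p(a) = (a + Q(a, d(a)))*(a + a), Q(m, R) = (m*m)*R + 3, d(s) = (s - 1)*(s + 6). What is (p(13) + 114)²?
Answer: 1004729579044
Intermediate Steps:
d(s) = (-1 + s)*(6 + s)
Q(m, R) = 3 + R*m² (Q(m, R) = m²*R + 3 = R*m² + 3 = 3 + R*m²)
p(a) = 2*a*(3 + a + a²*(-6 + a² + 5*a)) (p(a) = (a + (3 + (-6 + a² + 5*a)*a²))*(a + a) = (a + (3 + a²*(-6 + a² + 5*a)))*(2*a) = (3 + a + a²*(-6 + a² + 5*a))*(2*a) = 2*a*(3 + a + a²*(-6 + a² + 5*a)))
(p(13) + 114)² = (2*13*(3 + 13 + 13²*(-6 + 13² + 5*13)) + 114)² = (2*13*(3 + 13 + 169*(-6 + 169 + 65)) + 114)² = (2*13*(3 + 13 + 169*228) + 114)² = (2*13*(3 + 13 + 38532) + 114)² = (2*13*38548 + 114)² = (1002248 + 114)² = 1002362² = 1004729579044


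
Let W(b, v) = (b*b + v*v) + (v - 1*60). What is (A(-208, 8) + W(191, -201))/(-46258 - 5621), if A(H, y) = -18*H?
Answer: -80365/51879 ≈ -1.5491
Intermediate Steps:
W(b, v) = -60 + v + b² + v² (W(b, v) = (b² + v²) + (v - 60) = (b² + v²) + (-60 + v) = -60 + v + b² + v²)
(A(-208, 8) + W(191, -201))/(-46258 - 5621) = (-18*(-208) + (-60 - 201 + 191² + (-201)²))/(-46258 - 5621) = (3744 + (-60 - 201 + 36481 + 40401))/(-51879) = (3744 + 76621)*(-1/51879) = 80365*(-1/51879) = -80365/51879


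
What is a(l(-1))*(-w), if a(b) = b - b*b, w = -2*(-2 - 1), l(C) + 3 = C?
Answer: 120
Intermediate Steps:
l(C) = -3 + C
w = 6 (w = -2*(-3) = 6)
a(b) = b - b²
a(l(-1))*(-w) = ((-3 - 1)*(1 - (-3 - 1)))*(-1*6) = -4*(1 - 1*(-4))*(-6) = -4*(1 + 4)*(-6) = -4*5*(-6) = -20*(-6) = 120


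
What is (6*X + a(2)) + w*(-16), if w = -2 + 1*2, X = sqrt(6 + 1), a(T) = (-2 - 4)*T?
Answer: -12 + 6*sqrt(7) ≈ 3.8745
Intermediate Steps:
a(T) = -6*T
X = sqrt(7) ≈ 2.6458
w = 0 (w = -2 + 2 = 0)
(6*X + a(2)) + w*(-16) = (6*sqrt(7) - 6*2) + 0*(-16) = (6*sqrt(7) - 12) + 0 = (-12 + 6*sqrt(7)) + 0 = -12 + 6*sqrt(7)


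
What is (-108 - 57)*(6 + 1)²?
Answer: -8085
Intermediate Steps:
(-108 - 57)*(6 + 1)² = -165*7² = -165*49 = -8085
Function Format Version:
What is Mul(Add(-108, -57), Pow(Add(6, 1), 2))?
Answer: -8085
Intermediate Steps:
Mul(Add(-108, -57), Pow(Add(6, 1), 2)) = Mul(-165, Pow(7, 2)) = Mul(-165, 49) = -8085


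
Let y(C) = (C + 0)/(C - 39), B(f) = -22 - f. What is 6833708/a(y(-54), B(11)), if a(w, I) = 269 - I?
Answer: 3416854/151 ≈ 22628.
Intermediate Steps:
y(C) = C/(-39 + C)
6833708/a(y(-54), B(11)) = 6833708/(269 - (-22 - 1*11)) = 6833708/(269 - (-22 - 11)) = 6833708/(269 - 1*(-33)) = 6833708/(269 + 33) = 6833708/302 = 6833708*(1/302) = 3416854/151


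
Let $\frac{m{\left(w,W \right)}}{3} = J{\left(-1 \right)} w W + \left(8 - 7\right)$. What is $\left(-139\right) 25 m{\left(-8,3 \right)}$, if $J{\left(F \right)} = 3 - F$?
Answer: $990375$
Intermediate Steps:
$m{\left(w,W \right)} = 3 + 12 W w$ ($m{\left(w,W \right)} = 3 \left(\left(3 - -1\right) w W + \left(8 - 7\right)\right) = 3 \left(\left(3 + 1\right) w W + \left(8 - 7\right)\right) = 3 \left(4 w W + 1\right) = 3 \left(4 W w + 1\right) = 3 \left(1 + 4 W w\right) = 3 + 12 W w$)
$\left(-139\right) 25 m{\left(-8,3 \right)} = \left(-139\right) 25 \left(3 + 12 \cdot 3 \left(-8\right)\right) = - 3475 \left(3 - 288\right) = \left(-3475\right) \left(-285\right) = 990375$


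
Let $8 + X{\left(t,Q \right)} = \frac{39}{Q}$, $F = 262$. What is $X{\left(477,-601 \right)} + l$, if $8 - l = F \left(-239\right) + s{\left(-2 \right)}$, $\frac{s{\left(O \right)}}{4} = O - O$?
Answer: $\frac{37633379}{601} \approx 62618.0$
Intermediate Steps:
$X{\left(t,Q \right)} = -8 + \frac{39}{Q}$
$s{\left(O \right)} = 0$ ($s{\left(O \right)} = 4 \left(O - O\right) = 4 \cdot 0 = 0$)
$l = 62626$ ($l = 8 - \left(262 \left(-239\right) + 0\right) = 8 - \left(-62618 + 0\right) = 8 - -62618 = 8 + 62618 = 62626$)
$X{\left(477,-601 \right)} + l = \left(-8 + \frac{39}{-601}\right) + 62626 = \left(-8 + 39 \left(- \frac{1}{601}\right)\right) + 62626 = \left(-8 - \frac{39}{601}\right) + 62626 = - \frac{4847}{601} + 62626 = \frac{37633379}{601}$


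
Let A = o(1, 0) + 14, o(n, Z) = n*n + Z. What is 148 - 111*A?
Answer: -1517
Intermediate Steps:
o(n, Z) = Z + n**2 (o(n, Z) = n**2 + Z = Z + n**2)
A = 15 (A = (0 + 1**2) + 14 = (0 + 1) + 14 = 1 + 14 = 15)
148 - 111*A = 148 - 111*15 = 148 - 1665 = -1517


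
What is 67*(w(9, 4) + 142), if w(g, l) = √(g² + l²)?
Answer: 9514 + 67*√97 ≈ 10174.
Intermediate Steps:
67*(w(9, 4) + 142) = 67*(√(9² + 4²) + 142) = 67*(√(81 + 16) + 142) = 67*(√97 + 142) = 67*(142 + √97) = 9514 + 67*√97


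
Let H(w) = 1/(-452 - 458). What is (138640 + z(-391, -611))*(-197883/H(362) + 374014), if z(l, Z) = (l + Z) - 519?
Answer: 24742786785736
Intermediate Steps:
H(w) = -1/910 (H(w) = 1/(-910) = -1/910)
z(l, Z) = -519 + Z + l (z(l, Z) = (Z + l) - 519 = -519 + Z + l)
(138640 + z(-391, -611))*(-197883/H(362) + 374014) = (138640 + (-519 - 611 - 391))*(-197883/(-1/910) + 374014) = (138640 - 1521)*(-197883*(-910) + 374014) = 137119*(180073530 + 374014) = 137119*180447544 = 24742786785736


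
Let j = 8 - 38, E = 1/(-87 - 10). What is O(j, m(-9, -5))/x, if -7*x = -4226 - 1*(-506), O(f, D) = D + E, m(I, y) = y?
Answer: -567/60140 ≈ -0.0094280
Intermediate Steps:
E = -1/97 (E = 1/(-97) = -1/97 ≈ -0.010309)
j = -30
O(f, D) = -1/97 + D (O(f, D) = D - 1/97 = -1/97 + D)
x = 3720/7 (x = -(-4226 - 1*(-506))/7 = -(-4226 + 506)/7 = -⅐*(-3720) = 3720/7 ≈ 531.43)
O(j, m(-9, -5))/x = (-1/97 - 5)/(3720/7) = -486/97*7/3720 = -567/60140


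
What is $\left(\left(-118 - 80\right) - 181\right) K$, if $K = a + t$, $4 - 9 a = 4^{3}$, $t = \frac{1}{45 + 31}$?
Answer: $\frac{574943}{228} \approx 2521.7$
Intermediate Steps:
$t = \frac{1}{76} \approx 0.013158$
$a = - \frac{20}{3}$ ($a = \frac{4}{9} - \frac{4^{3}}{9} = \frac{4}{9} - \frac{64}{9} = - \frac{20}{3} \approx -6.6667$)
$K = - \frac{1517}{228}$ ($K = - \frac{20}{3} + \frac{1}{76} = - \frac{1517}{228} \approx -6.6535$)
$\left(\left(-118 - 80\right) - 181\right) K = \left(\left(-118 - 80\right) - 181\right) \left(- \frac{1517}{228}\right) = \left(-198 - 181\right) \left(- \frac{1517}{228}\right) = \left(-379\right) \left(- \frac{1517}{228}\right) = \frac{574943}{228}$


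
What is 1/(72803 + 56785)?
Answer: 1/129588 ≈ 7.7168e-6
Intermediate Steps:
1/(72803 + 56785) = 1/129588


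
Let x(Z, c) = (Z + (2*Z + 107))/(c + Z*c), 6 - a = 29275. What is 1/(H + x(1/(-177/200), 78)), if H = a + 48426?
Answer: 598/11449773 ≈ 5.2228e-5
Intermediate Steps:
a = -29269 (a = 6 - 1*29275 = 6 - 29275 = -29269)
H = 19157 (H = -29269 + 48426 = 19157)
x(Z, c) = (107 + 3*Z)/(c + Z*c) (x(Z, c) = (Z + (107 + 2*Z))/(c + Z*c) = (107 + 3*Z)/(c + Z*c))
1/(H + x(1/(-177/200), 78)) = 1/(19157 + (107 + 3/((-177/200)))/(78*(1 + 1/(-177/200)))) = 1/(19157 + (107 + 3/((-177*1/200)))/(78*(1 + 1/(-177*1/200)))) = 1/(19157 + (107 + 3/(-177/200))/(78*(1 + 1/(-177/200)))) = 1/(19157 + (107 + 3*(-200/177))/(78*(1 - 200/177))) = 1/(19157 + (107 - 200/59)/(78*(-23/177))) = 1/(19157 + (1/78)*(-177/23)*(6113/59)) = 1/(19157 - 6113/598) = 1/(11449773/598) = 598/11449773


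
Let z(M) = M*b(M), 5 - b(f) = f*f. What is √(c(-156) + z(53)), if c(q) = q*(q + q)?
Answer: 2*I*√24985 ≈ 316.13*I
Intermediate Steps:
c(q) = 2*q² (c(q) = q*(2*q) = 2*q²)
b(f) = 5 - f² (b(f) = 5 - f*f = 5 - f²)
z(M) = M*(5 - M²)
√(c(-156) + z(53)) = √(2*(-156)² + 53*(5 - 1*53²)) = √(2*24336 + 53*(5 - 1*2809)) = √(48672 + 53*(5 - 2809)) = √(48672 + 53*(-2804)) = √(48672 - 148612) = √(-99940) = 2*I*√24985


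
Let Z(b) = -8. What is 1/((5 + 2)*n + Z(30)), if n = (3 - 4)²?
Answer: -1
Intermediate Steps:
n = 1 (n = (-1)² = 1)
1/((5 + 2)*n + Z(30)) = 1/((5 + 2)*1 - 8) = 1/(7*1 - 8) = 1/(7 - 8) = 1/(-1) = -1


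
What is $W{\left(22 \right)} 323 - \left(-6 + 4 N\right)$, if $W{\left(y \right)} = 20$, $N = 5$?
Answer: $6446$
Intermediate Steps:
$W{\left(22 \right)} 323 - \left(-6 + 4 N\right) = 20 \cdot 323 + \left(\left(-4\right) 5 + 6\right) = 6460 + \left(-20 + 6\right) = 6460 - 14 = 6446$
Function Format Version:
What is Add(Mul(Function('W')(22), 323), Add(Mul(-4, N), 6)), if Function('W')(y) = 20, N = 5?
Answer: 6446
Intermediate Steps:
Add(Mul(Function('W')(22), 323), Add(Mul(-4, N), 6)) = Add(Mul(20, 323), Add(Mul(-4, 5), 6)) = Add(6460, Add(-20, 6)) = Add(6460, -14) = 6446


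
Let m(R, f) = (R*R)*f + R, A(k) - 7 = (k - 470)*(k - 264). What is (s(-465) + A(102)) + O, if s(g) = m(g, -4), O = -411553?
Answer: -1217295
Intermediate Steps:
A(k) = 7 + (-470 + k)*(-264 + k) (A(k) = 7 + (k - 470)*(k - 264) = 7 + (-470 + k)*(-264 + k))
m(R, f) = R + f*R² (m(R, f) = R²*f + R = f*R² + R = R + f*R²)
s(g) = g*(1 - 4*g) (s(g) = g*(1 + g*(-4)) = g*(1 - 4*g))
(s(-465) + A(102)) + O = (-465*(1 - 4*(-465)) + (124087 + 102² - 734*102)) - 411553 = (-465*(1 + 1860) + (124087 + 10404 - 74868)) - 411553 = (-465*1861 + 59623) - 411553 = (-865365 + 59623) - 411553 = -805742 - 411553 = -1217295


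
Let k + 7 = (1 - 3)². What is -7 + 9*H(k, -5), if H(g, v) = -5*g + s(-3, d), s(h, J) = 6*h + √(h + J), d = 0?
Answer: -34 + 9*I*√3 ≈ -34.0 + 15.588*I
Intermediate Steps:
k = -3 (k = -7 + (1 - 3)² = -7 + (-2)² = -7 + 4 = -3)
s(h, J) = √(J + h) + 6*h (s(h, J) = 6*h + √(J + h) = √(J + h) + 6*h)
H(g, v) = -18 - 5*g + I*√3 (H(g, v) = -5*g + (√(0 - 3) + 6*(-3)) = -5*g + (√(-3) - 18) = -5*g + (I*√3 - 18) = -5*g + (-18 + I*√3) = -18 - 5*g + I*√3)
-7 + 9*H(k, -5) = -7 + 9*(-18 - 5*(-3) + I*√3) = -7 + 9*(-18 + 15 + I*√3) = -7 + 9*(-3 + I*√3) = -7 + (-27 + 9*I*√3) = -34 + 9*I*√3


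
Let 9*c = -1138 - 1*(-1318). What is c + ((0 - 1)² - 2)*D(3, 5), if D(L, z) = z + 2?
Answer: 13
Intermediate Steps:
D(L, z) = 2 + z
c = 20 (c = (-1138 - 1*(-1318))/9 = (-1138 + 1318)/9 = (⅑)*180 = 20)
c + ((0 - 1)² - 2)*D(3, 5) = 20 + ((0 - 1)² - 2)*(2 + 5) = 20 + ((-1)² - 2)*7 = 20 + (1 - 2)*7 = 20 - 1*7 = 20 - 7 = 13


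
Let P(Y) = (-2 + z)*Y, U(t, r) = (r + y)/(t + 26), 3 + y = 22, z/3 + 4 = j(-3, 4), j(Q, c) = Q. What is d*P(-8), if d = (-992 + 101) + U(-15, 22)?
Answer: -1795840/11 ≈ -1.6326e+5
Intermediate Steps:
z = -21 (z = -12 + 3*(-3) = -12 - 9 = -21)
y = 19 (y = -3 + 22 = 19)
U(t, r) = (19 + r)/(26 + t) (U(t, r) = (r + 19)/(t + 26) = (19 + r)/(26 + t))
P(Y) = -23*Y (P(Y) = (-2 - 21)*Y = -23*Y)
d = -9760/11 (d = (-992 + 101) + (19 + 22)/(26 - 15) = -891 + 41/11 = -9760/11 ≈ -887.27)
d*P(-8) = -(-224480)*(-8)/11 = -9760/11*184 = -1795840/11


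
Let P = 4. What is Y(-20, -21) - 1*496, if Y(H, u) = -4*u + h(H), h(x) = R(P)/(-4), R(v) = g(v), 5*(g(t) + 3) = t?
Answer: -8229/20 ≈ -411.45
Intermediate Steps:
g(t) = -3 + t/5
R(v) = -3 + v/5
h(x) = 11/20 (h(x) = (-3 + (⅕)*4)/(-4) = -(-3 + ⅘)/4 = -¼*(-11/5) = 11/20)
Y(H, u) = 11/20 - 4*u (Y(H, u) = -4*u + 11/20 = 11/20 - 4*u)
Y(-20, -21) - 1*496 = (11/20 - 4*(-21)) - 1*496 = (11/20 + 84) - 496 = 1691/20 - 496 = -8229/20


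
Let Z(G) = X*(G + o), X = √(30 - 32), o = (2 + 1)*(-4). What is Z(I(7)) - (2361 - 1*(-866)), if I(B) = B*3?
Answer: -3227 + 9*I*√2 ≈ -3227.0 + 12.728*I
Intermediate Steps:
I(B) = 3*B
o = -12 (o = 3*(-4) = -12)
X = I*√2 (X = √(-2) = I*√2 ≈ 1.4142*I)
Z(G) = I*√2*(-12 + G) (Z(G) = (I*√2)*(G - 12) = (I*√2)*(-12 + G) = I*√2*(-12 + G))
Z(I(7)) - (2361 - 1*(-866)) = I*√2*(-12 + 3*7) - (2361 - 1*(-866)) = I*√2*(-12 + 21) - (2361 + 866) = I*√2*9 - 1*3227 = 9*I*√2 - 3227 = -3227 + 9*I*√2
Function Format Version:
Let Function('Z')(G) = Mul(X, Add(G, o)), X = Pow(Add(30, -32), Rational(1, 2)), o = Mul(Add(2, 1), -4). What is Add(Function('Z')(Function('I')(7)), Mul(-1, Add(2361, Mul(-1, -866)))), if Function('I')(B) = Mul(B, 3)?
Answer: Add(-3227, Mul(9, I, Pow(2, Rational(1, 2)))) ≈ Add(-3227.0, Mul(12.728, I))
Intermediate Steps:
Function('I')(B) = Mul(3, B)
o = -12 (o = Mul(3, -4) = -12)
X = Mul(I, Pow(2, Rational(1, 2))) (X = Pow(-2, Rational(1, 2)) = Mul(I, Pow(2, Rational(1, 2))) ≈ Mul(1.4142, I))
Function('Z')(G) = Mul(I, Pow(2, Rational(1, 2)), Add(-12, G)) (Function('Z')(G) = Mul(Mul(I, Pow(2, Rational(1, 2))), Add(G, -12)) = Mul(Mul(I, Pow(2, Rational(1, 2))), Add(-12, G)) = Mul(I, Pow(2, Rational(1, 2)), Add(-12, G)))
Add(Function('Z')(Function('I')(7)), Mul(-1, Add(2361, Mul(-1, -866)))) = Add(Mul(I, Pow(2, Rational(1, 2)), Add(-12, Mul(3, 7))), Mul(-1, Add(2361, Mul(-1, -866)))) = Add(Mul(I, Pow(2, Rational(1, 2)), Add(-12, 21)), Mul(-1, Add(2361, 866))) = Add(Mul(I, Pow(2, Rational(1, 2)), 9), Mul(-1, 3227)) = Add(Mul(9, I, Pow(2, Rational(1, 2))), -3227) = Add(-3227, Mul(9, I, Pow(2, Rational(1, 2))))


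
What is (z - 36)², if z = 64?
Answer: 784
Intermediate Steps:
(z - 36)² = (64 - 36)² = 28² = 784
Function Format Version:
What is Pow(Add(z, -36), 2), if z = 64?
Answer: 784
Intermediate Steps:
Pow(Add(z, -36), 2) = Pow(Add(64, -36), 2) = Pow(28, 2) = 784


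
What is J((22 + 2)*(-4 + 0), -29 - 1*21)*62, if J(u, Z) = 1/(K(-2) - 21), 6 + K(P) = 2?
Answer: -62/25 ≈ -2.4800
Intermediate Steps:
K(P) = -4 (K(P) = -6 + 2 = -4)
J(u, Z) = -1/25 (J(u, Z) = 1/(-4 - 21) = 1/(-25) = -1/25)
J((22 + 2)*(-4 + 0), -29 - 1*21)*62 = -1/25*62 = -62/25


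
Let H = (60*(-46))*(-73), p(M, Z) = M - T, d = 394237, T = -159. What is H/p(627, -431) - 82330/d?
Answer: 13227693230/51645047 ≈ 256.13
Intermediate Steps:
p(M, Z) = 159 + M (p(M, Z) = M - 1*(-159) = M + 159 = 159 + M)
H = 201480 (H = -2760*(-73) = 201480)
H/p(627, -431) - 82330/d = 201480/(159 + 627) - 82330/394237 = 201480/786 - 82330*1/394237 = 201480*(1/786) - 82330/394237 = 33580/131 - 82330/394237 = 13227693230/51645047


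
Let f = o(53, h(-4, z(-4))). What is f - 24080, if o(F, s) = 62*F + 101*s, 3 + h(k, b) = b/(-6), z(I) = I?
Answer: -63089/3 ≈ -21030.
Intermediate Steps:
h(k, b) = -3 - b/6 (h(k, b) = -3 + b/(-6) = -3 + b*(-⅙) = -3 - b/6)
f = 9151/3 (f = 62*53 + 101*(-3 - ⅙*(-4)) = 3286 + 101*(-3 + ⅔) = 3286 + 101*(-7/3) = 3286 - 707/3 = 9151/3 ≈ 3050.3)
f - 24080 = 9151/3 - 24080 = -63089/3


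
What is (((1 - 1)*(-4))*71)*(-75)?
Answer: 0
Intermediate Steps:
(((1 - 1)*(-4))*71)*(-75) = ((0*(-4))*71)*(-75) = (0*71)*(-75) = 0*(-75) = 0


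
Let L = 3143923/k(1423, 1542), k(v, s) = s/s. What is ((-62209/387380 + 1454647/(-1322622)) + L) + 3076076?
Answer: 227632950878695913/36596950740 ≈ 6.2200e+6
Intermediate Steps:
k(v, s) = 1
L = 3143923 (L = 3143923/1 = 3143923*1 = 3143923)
((-62209/387380 + 1454647/(-1322622)) + L) + 3076076 = ((-62209/387380 + 1454647/(-1322622)) + 3143923) + 3076076 = ((-62209*1/387380 + 1454647*(-1/1322622)) + 3143923) + 3076076 = ((-8887/55340 - 1454647/1322622) + 3143923) + 3076076 = (-46127153347/36596950740 + 3143923) + 3076076 = 115057949034199673/36596950740 + 3076076 = 227632950878695913/36596950740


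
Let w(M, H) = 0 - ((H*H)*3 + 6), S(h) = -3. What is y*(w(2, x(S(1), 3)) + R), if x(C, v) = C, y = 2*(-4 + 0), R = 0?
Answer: 264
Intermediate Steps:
y = -8 (y = 2*(-4) = -8)
w(M, H) = -6 - 3*H² (w(M, H) = 0 - (H²*3 + 6) = 0 - (3*H² + 6) = 0 - (6 + 3*H²) = 0 + (-6 - 3*H²) = -6 - 3*H²)
y*(w(2, x(S(1), 3)) + R) = -8*((-6 - 3*(-3)²) + 0) = -8*((-6 - 3*9) + 0) = -8*((-6 - 27) + 0) = -8*(-33 + 0) = -8*(-33) = 264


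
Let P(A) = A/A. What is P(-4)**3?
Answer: 1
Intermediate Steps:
P(A) = 1
P(-4)**3 = 1**3 = 1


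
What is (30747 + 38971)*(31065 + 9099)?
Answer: 2800153752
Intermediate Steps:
(30747 + 38971)*(31065 + 9099) = 69718*40164 = 2800153752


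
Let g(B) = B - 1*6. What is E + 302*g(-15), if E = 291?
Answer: -6051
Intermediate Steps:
g(B) = -6 + B (g(B) = B - 6 = -6 + B)
E + 302*g(-15) = 291 + 302*(-6 - 15) = 291 + 302*(-21) = 291 - 6342 = -6051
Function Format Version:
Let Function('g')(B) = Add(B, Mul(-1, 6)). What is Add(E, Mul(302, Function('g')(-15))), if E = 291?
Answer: -6051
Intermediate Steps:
Function('g')(B) = Add(-6, B) (Function('g')(B) = Add(B, -6) = Add(-6, B))
Add(E, Mul(302, Function('g')(-15))) = Add(291, Mul(302, Add(-6, -15))) = Add(291, Mul(302, -21)) = Add(291, -6342) = -6051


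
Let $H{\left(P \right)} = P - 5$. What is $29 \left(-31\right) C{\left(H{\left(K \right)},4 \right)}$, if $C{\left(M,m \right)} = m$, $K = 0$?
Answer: $-3596$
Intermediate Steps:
$H{\left(P \right)} = -5 + P$
$29 \left(-31\right) C{\left(H{\left(K \right)},4 \right)} = 29 \left(-31\right) 4 = \left(-899\right) 4 = -3596$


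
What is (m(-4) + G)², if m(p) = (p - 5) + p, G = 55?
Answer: 1764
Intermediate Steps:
m(p) = -5 + 2*p (m(p) = (-5 + p) + p = -5 + 2*p)
(m(-4) + G)² = ((-5 + 2*(-4)) + 55)² = ((-5 - 8) + 55)² = (-13 + 55)² = 42² = 1764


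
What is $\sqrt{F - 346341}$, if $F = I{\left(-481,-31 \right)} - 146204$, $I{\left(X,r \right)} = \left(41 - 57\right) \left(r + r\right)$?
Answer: $3 i \sqrt{54617} \approx 701.11 i$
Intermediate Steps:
$I{\left(X,r \right)} = - 32 r$ ($I{\left(X,r \right)} = - 16 \cdot 2 r = - 32 r$)
$F = -145212$ ($F = \left(-32\right) \left(-31\right) - 146204 = 992 - 146204 = -145212$)
$\sqrt{F - 346341} = \sqrt{-145212 - 346341} = \sqrt{-491553} = 3 i \sqrt{54617}$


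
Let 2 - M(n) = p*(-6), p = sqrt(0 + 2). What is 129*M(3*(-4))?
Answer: 258 + 774*sqrt(2) ≈ 1352.6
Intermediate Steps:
p = sqrt(2) ≈ 1.4142
M(n) = 2 + 6*sqrt(2) (M(n) = 2 - sqrt(2)*(-6) = 2 - (-6)*sqrt(2) = 2 + 6*sqrt(2))
129*M(3*(-4)) = 129*(2 + 6*sqrt(2)) = 258 + 774*sqrt(2)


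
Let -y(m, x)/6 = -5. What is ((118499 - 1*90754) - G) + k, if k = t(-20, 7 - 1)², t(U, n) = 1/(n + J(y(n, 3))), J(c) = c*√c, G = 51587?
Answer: -481513889561/20196036 - 5*√30/10098018 ≈ -23842.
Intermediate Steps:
y(m, x) = 30 (y(m, x) = -6*(-5) = 30)
J(c) = c^(3/2)
t(U, n) = 1/(n + 30*√30) (t(U, n) = 1/(n + 30^(3/2)) = 1/(n + 30*√30))
k = (6 + 30*√30)⁻² (k = (1/((7 - 1) + 30*√30))² = (1/(6 + 30*√30))² = (6 + 30*√30)⁻² ≈ 3.4473e-5)
((118499 - 1*90754) - G) + k = ((118499 - 1*90754) - 1*51587) + (751/20196036 - 5*√30/10098018) = ((118499 - 90754) - 51587) + (751/20196036 - 5*√30/10098018) = (27745 - 51587) + (751/20196036 - 5*√30/10098018) = -23842 + (751/20196036 - 5*√30/10098018) = -481513889561/20196036 - 5*√30/10098018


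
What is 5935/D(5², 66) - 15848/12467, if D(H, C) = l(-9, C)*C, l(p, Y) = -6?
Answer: -11466779/705276 ≈ -16.259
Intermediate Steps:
D(H, C) = -6*C
5935/D(5², 66) - 15848/12467 = 5935/((-6*66)) - 15848/12467 = 5935/(-396) - 15848*1/12467 = 5935*(-1/396) - 2264/1781 = -5935/396 - 2264/1781 = -11466779/705276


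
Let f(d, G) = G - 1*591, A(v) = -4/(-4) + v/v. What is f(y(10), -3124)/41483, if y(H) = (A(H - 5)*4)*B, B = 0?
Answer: -3715/41483 ≈ -0.089555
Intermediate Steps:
A(v) = 2 (A(v) = -4*(-1/4) + 1 = 1 + 1 = 2)
y(H) = 0 (y(H) = (2*4)*0 = 8*0 = 0)
f(d, G) = -591 + G (f(d, G) = G - 591 = -591 + G)
f(y(10), -3124)/41483 = (-591 - 3124)/41483 = -3715*1/41483 = -3715/41483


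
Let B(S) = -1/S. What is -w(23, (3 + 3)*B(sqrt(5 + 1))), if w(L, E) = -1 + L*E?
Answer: 1 + 23*sqrt(6) ≈ 57.338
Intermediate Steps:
w(L, E) = -1 + E*L
-w(23, (3 + 3)*B(sqrt(5 + 1))) = -(-1 + ((3 + 3)*(-1/(sqrt(5 + 1))))*23) = -(-1 + (6*(-1/(sqrt(6))))*23) = -(-1 + (6*(-sqrt(6)/6))*23) = -(-1 - sqrt(6)*23) = -(-1 - 23*sqrt(6)) = 1 + 23*sqrt(6)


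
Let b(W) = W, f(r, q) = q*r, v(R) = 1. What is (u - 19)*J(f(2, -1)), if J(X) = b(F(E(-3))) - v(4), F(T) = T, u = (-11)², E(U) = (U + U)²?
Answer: 3570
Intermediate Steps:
E(U) = 4*U² (E(U) = (2*U)² = 4*U²)
u = 121
J(X) = 35 (J(X) = 4*(-3)² - 1*1 = 4*9 - 1 = 36 - 1 = 35)
(u - 19)*J(f(2, -1)) = (121 - 19)*35 = 102*35 = 3570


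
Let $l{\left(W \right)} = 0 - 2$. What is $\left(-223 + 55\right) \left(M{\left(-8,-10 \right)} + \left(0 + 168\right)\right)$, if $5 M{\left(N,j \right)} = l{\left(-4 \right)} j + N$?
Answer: $- \frac{143136}{5} \approx -28627.0$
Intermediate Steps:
$l{\left(W \right)} = -2$
$M{\left(N,j \right)} = - \frac{2 j}{5} + \frac{N}{5}$ ($M{\left(N,j \right)} = \frac{- 2 j + N}{5} = \frac{N - 2 j}{5} = - \frac{2 j}{5} + \frac{N}{5}$)
$\left(-223 + 55\right) \left(M{\left(-8,-10 \right)} + \left(0 + 168\right)\right) = \left(-223 + 55\right) \left(\left(\left(- \frac{2}{5}\right) \left(-10\right) + \frac{1}{5} \left(-8\right)\right) + \left(0 + 168\right)\right) = - 168 \left(\left(4 - \frac{8}{5}\right) + 168\right) = - 168 \left(\frac{12}{5} + 168\right) = \left(-168\right) \frac{852}{5} = - \frac{143136}{5}$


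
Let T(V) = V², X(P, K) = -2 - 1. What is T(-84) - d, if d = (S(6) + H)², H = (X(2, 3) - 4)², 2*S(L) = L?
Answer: 4352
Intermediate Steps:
X(P, K) = -3
S(L) = L/2
H = 49 (H = (-3 - 4)² = (-7)² = 49)
d = 2704 (d = ((½)*6 + 49)² = (3 + 49)² = 52² = 2704)
T(-84) - d = (-84)² - 1*2704 = 7056 - 2704 = 4352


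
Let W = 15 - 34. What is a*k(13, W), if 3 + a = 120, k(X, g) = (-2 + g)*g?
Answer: 46683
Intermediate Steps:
W = -19
k(X, g) = g*(-2 + g)
a = 117 (a = -3 + 120 = 117)
a*k(13, W) = 117*(-19*(-2 - 19)) = 117*(-19*(-21)) = 117*399 = 46683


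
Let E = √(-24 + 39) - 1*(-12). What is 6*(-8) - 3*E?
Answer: -84 - 3*√15 ≈ -95.619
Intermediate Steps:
E = 12 + √15 (E = √15 + 12 = 12 + √15 ≈ 15.873)
6*(-8) - 3*E = 6*(-8) - 3*(12 + √15) = -48 + (-36 - 3*√15) = -84 - 3*√15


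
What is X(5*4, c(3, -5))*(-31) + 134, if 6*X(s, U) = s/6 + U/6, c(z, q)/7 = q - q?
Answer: 1051/9 ≈ 116.78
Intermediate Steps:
c(z, q) = 0 (c(z, q) = 7*(q - q) = 7*0 = 0)
X(s, U) = U/36 + s/36 (X(s, U) = (s/6 + U/6)/6 = (U/6 + s/6)/6 = U/36 + s/36)
X(5*4, c(3, -5))*(-31) + 134 = ((1/36)*0 + (5*4)/36)*(-31) + 134 = (0 + (1/36)*20)*(-31) + 134 = (0 + 5/9)*(-31) + 134 = (5/9)*(-31) + 134 = -155/9 + 134 = 1051/9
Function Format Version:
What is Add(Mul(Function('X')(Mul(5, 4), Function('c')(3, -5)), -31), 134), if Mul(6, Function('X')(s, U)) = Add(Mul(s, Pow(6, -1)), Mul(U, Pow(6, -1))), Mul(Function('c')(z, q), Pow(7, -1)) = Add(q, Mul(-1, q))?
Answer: Rational(1051, 9) ≈ 116.78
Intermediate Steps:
Function('c')(z, q) = 0 (Function('c')(z, q) = Mul(7, Add(q, Mul(-1, q))) = Mul(7, 0) = 0)
Function('X')(s, U) = Add(Mul(Rational(1, 36), U), Mul(Rational(1, 36), s)) (Function('X')(s, U) = Mul(Rational(1, 6), Add(Mul(s, Pow(6, -1)), Mul(U, Pow(6, -1)))) = Mul(Rational(1, 6), Add(Mul(s, Rational(1, 6)), Mul(U, Rational(1, 6)))) = Mul(Rational(1, 6), Add(Mul(Rational(1, 6), s), Mul(Rational(1, 6), U))) = Mul(Rational(1, 6), Add(Mul(Rational(1, 6), U), Mul(Rational(1, 6), s))) = Add(Mul(Rational(1, 36), U), Mul(Rational(1, 36), s)))
Add(Mul(Function('X')(Mul(5, 4), Function('c')(3, -5)), -31), 134) = Add(Mul(Add(Mul(Rational(1, 36), 0), Mul(Rational(1, 36), Mul(5, 4))), -31), 134) = Add(Mul(Add(0, Mul(Rational(1, 36), 20)), -31), 134) = Add(Mul(Add(0, Rational(5, 9)), -31), 134) = Add(Mul(Rational(5, 9), -31), 134) = Add(Rational(-155, 9), 134) = Rational(1051, 9)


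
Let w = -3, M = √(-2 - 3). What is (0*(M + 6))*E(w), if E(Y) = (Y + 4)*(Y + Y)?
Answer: 0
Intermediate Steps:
M = I*√5 (M = √(-5) = I*√5 ≈ 2.2361*I)
E(Y) = 2*Y*(4 + Y) (E(Y) = (4 + Y)*(2*Y) = 2*Y*(4 + Y))
(0*(M + 6))*E(w) = (0*(I*√5 + 6))*(2*(-3)*(4 - 3)) = (0*(6 + I*√5))*(2*(-3)*1) = 0*(-6) = 0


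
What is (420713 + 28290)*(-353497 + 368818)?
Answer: 6879174963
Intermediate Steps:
(420713 + 28290)*(-353497 + 368818) = 449003*15321 = 6879174963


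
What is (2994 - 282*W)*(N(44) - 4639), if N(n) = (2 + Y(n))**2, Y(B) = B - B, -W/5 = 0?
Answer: -13877190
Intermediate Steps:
W = 0 (W = -5*0 = 0)
Y(B) = 0
N(n) = 4 (N(n) = (2 + 0)**2 = 2**2 = 4)
(2994 - 282*W)*(N(44) - 4639) = (2994 - 282*0)*(4 - 4639) = (2994 + 0)*(-4635) = 2994*(-4635) = -13877190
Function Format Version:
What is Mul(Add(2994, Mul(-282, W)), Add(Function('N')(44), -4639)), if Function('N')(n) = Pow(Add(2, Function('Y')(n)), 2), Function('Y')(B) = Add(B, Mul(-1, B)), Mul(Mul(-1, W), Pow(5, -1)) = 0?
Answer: -13877190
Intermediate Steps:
W = 0 (W = Mul(-5, 0) = 0)
Function('Y')(B) = 0
Function('N')(n) = 4 (Function('N')(n) = Pow(Add(2, 0), 2) = Pow(2, 2) = 4)
Mul(Add(2994, Mul(-282, W)), Add(Function('N')(44), -4639)) = Mul(Add(2994, Mul(-282, 0)), Add(4, -4639)) = Mul(Add(2994, 0), -4635) = Mul(2994, -4635) = -13877190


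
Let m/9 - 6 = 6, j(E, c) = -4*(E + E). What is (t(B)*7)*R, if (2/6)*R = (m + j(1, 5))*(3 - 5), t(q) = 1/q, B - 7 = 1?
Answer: -525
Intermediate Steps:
B = 8 (B = 7 + 1 = 8)
j(E, c) = -8*E
m = 108 (m = 54 + 9*6 = 54 + 54 = 108)
R = -600 (R = 3*((108 - 8*1)*(3 - 5)) = 3*((108 - 8)*(-2)) = 3*(100*(-2)) = 3*(-200) = -600)
(t(B)*7)*R = (7/8)*(-600) = -525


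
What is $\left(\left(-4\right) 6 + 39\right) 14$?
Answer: $210$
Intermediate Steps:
$\left(\left(-4\right) 6 + 39\right) 14 = \left(-24 + 39\right) 14 = 15 \cdot 14 = 210$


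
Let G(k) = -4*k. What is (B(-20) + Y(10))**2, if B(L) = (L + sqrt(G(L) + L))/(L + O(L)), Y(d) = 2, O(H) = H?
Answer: (50 - sqrt(15))**2/400 ≈ 5.3193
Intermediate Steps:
B(L) = (L + sqrt(3)*sqrt(-L))/(2*L) (B(L) = (L + sqrt(-4*L + L))/(L + L) = (L + sqrt(-3*L))/((2*L)) = (L + sqrt(3)*sqrt(-L))*(1/(2*L)) = (L + sqrt(3)*sqrt(-L))/(2*L))
(B(-20) + Y(10))**2 = ((1/2)*(-20 + sqrt(3)*sqrt(-1*(-20)))/(-20) + 2)**2 = ((1/2)*(-1/20)*(-20 + sqrt(3)*sqrt(20)) + 2)**2 = ((1/2)*(-1/20)*(-20 + sqrt(3)*(2*sqrt(5))) + 2)**2 = ((1/2)*(-1/20)*(-20 + 2*sqrt(15)) + 2)**2 = ((1/2 - sqrt(15)/20) + 2)**2 = (5/2 - sqrt(15)/20)**2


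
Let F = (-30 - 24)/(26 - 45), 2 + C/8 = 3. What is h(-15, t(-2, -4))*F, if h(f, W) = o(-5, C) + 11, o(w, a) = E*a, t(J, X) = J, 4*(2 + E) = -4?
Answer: -702/19 ≈ -36.947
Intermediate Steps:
E = -3 (E = -2 + (1/4)*(-4) = -2 - 1 = -3)
C = 8 (C = -16 + 8*3 = -16 + 24 = 8)
o(w, a) = -3*a
h(f, W) = -13 (h(f, W) = -3*8 + 11 = -24 + 11 = -13)
F = 54/19 (F = -54/(-19) = -54*(-1/19) = 54/19 ≈ 2.8421)
h(-15, t(-2, -4))*F = -13*54/19 = -702/19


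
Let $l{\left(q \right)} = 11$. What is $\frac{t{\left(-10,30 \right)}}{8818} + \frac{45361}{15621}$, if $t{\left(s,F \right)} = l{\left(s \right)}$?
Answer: $\frac{400165129}{137745978} \approx 2.9051$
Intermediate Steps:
$t{\left(s,F \right)} = 11$
$\frac{t{\left(-10,30 \right)}}{8818} + \frac{45361}{15621} = \frac{11}{8818} + \frac{45361}{15621} = \frac{400165129}{137745978}$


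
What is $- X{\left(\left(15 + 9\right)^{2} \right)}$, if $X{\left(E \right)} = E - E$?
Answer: $0$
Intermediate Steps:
$X{\left(E \right)} = 0$
$- X{\left(\left(15 + 9\right)^{2} \right)} = \left(-1\right) 0 = 0$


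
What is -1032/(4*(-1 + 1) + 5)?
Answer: -1032/5 ≈ -206.40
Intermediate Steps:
-1032/(4*(-1 + 1) + 5) = -1032/(4*0 + 5) = -1032/(0 + 5) = -1032/5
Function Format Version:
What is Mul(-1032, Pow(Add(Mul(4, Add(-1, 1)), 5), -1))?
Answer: Rational(-1032, 5) ≈ -206.40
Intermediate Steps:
Mul(-1032, Pow(Add(Mul(4, Add(-1, 1)), 5), -1)) = Mul(-1032, Pow(Add(Mul(4, 0), 5), -1)) = Mul(-1032, Pow(Add(0, 5), -1)) = Mul(-1032, Pow(5, -1)) = Mul(-1032, Rational(1, 5)) = Rational(-1032, 5)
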